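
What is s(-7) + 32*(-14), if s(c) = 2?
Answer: -446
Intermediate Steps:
s(-7) + 32*(-14) = 2 + 32*(-14) = 2 - 448 = -446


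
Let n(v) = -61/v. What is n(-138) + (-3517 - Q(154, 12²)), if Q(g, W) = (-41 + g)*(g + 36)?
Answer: -3448145/138 ≈ -24987.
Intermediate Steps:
Q(g, W) = (-41 + g)*(36 + g)
n(-138) + (-3517 - Q(154, 12²)) = -61/(-138) + (-3517 - (-1476 + 154² - 5*154)) = -61*(-1/138) + (-3517 - (-1476 + 23716 - 770)) = 61/138 + (-3517 - 1*21470) = 61/138 + (-3517 - 21470) = 61/138 - 24987 = -3448145/138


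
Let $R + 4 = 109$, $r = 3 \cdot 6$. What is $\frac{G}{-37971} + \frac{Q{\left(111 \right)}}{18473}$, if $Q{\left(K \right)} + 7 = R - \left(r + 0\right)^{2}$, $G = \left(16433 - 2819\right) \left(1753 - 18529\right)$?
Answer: $\frac{468779057114}{77937587} \approx 6014.8$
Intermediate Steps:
$G = -228388464$ ($G = 13614 \left(-16776\right) = -228388464$)
$r = 18$
$R = 105$ ($R = -4 + 109 = 105$)
$Q{\left(K \right)} = -226$ ($Q{\left(K \right)} = -7 + \left(105 - \left(18 + 0\right)^{2}\right) = -7 + \left(105 - 18^{2}\right) = -7 + \left(105 - 324\right) = -7 - 219 = -226$)
$\frac{G}{-37971} + \frac{Q{\left(111 \right)}}{18473} = - \frac{228388464}{-37971} - \frac{226}{18473} = \left(-228388464\right) \left(- \frac{1}{37971}\right) - \frac{226}{18473} = \frac{25376496}{4219} - \frac{226}{18473} = \frac{468779057114}{77937587}$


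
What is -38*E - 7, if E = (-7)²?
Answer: -1869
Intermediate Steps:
E = 49
-38*E - 7 = -38*49 - 7 = -1862 - 7 = -1869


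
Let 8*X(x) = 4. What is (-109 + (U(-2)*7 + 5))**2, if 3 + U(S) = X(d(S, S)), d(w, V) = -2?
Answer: 59049/4 ≈ 14762.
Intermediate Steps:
X(x) = 1/2 (X(x) = (1/8)*4 = 1/2)
U(S) = -5/2 (U(S) = -3 + 1/2 = -5/2)
(-109 + (U(-2)*7 + 5))**2 = (-109 + (-5/2*7 + 5))**2 = (-109 + (-35/2 + 5))**2 = (-109 - 25/2)**2 = (-243/2)**2 = 59049/4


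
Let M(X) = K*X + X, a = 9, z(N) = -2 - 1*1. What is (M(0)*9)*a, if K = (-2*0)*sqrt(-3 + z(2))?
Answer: 0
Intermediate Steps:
z(N) = -3 (z(N) = -2 - 1 = -3)
K = 0 (K = (-2*0)*sqrt(-3 - 3) = 0*sqrt(-6) = 0*(I*sqrt(6)) = 0)
M(X) = X (M(X) = 0*X + X = 0 + X = X)
(M(0)*9)*a = (0*9)*9 = 0*9 = 0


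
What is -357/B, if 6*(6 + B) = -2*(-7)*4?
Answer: -1071/10 ≈ -107.10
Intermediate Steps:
B = 10/3 (B = -6 + (-2*(-7)*4)/6 = -6 + (14*4)/6 = -6 + (1/6)*56 = -6 + 28/3 = 10/3 ≈ 3.3333)
-357/B = -357/10/3 = -357*3/10 = -1071/10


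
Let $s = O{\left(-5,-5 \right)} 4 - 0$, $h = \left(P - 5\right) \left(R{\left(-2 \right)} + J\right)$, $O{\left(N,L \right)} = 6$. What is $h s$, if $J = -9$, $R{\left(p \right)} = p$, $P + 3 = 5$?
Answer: $792$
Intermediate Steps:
$P = 2$ ($P = -3 + 5 = 2$)
$h = 33$ ($h = \left(2 - 5\right) \left(-2 - 9\right) = \left(2 - 5\right) \left(-11\right) = \left(-3\right) \left(-11\right) = 33$)
$s = 24$ ($s = 6 \cdot 4 - 0 = 24 + 0 = 24$)
$h s = 33 \cdot 24 = 792$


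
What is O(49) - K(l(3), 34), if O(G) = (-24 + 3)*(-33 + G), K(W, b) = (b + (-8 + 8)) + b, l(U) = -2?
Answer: -404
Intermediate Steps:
K(W, b) = 2*b (K(W, b) = (b + 0) + b = b + b = 2*b)
O(G) = 693 - 21*G (O(G) = -21*(-33 + G) = 693 - 21*G)
O(49) - K(l(3), 34) = (693 - 21*49) - 2*34 = (693 - 1029) - 1*68 = -336 - 68 = -404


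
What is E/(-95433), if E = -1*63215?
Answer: 63215/95433 ≈ 0.66240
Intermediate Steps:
E = -63215
E/(-95433) = -63215/(-95433) = -63215*(-1/95433) = 63215/95433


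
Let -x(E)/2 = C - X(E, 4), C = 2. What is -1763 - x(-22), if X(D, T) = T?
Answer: -1767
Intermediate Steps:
x(E) = 4 (x(E) = -2*(2 - 1*4) = -2*(2 - 4) = -2*(-2) = 4)
-1763 - x(-22) = -1763 - 1*4 = -1763 - 4 = -1767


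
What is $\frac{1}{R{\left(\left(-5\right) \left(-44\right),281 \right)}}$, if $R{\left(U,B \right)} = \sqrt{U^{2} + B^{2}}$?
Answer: $\frac{\sqrt{127361}}{127361} \approx 0.0028021$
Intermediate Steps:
$R{\left(U,B \right)} = \sqrt{B^{2} + U^{2}}$
$\frac{1}{R{\left(\left(-5\right) \left(-44\right),281 \right)}} = \frac{1}{\sqrt{281^{2} + \left(\left(-5\right) \left(-44\right)\right)^{2}}} = \frac{1}{\sqrt{78961 + 220^{2}}} = \frac{1}{\sqrt{78961 + 48400}} = \frac{1}{\sqrt{127361}} = \frac{\sqrt{127361}}{127361}$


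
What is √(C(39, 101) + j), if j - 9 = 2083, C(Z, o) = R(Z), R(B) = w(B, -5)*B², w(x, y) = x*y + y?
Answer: 2*I*√75527 ≈ 549.64*I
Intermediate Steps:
w(x, y) = y + x*y
R(B) = B²*(-5 - 5*B) (R(B) = (-5*(1 + B))*B² = (-5 - 5*B)*B² = B²*(-5 - 5*B))
C(Z, o) = 5*Z²*(-1 - Z)
j = 2092 (j = 9 + 2083 = 2092)
√(C(39, 101) + j) = √(5*39²*(-1 - 1*39) + 2092) = √(5*1521*(-1 - 39) + 2092) = √(5*1521*(-40) + 2092) = √(-304200 + 2092) = √(-302108) = 2*I*√75527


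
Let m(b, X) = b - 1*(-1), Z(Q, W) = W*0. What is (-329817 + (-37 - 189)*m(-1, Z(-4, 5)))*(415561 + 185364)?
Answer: -198195280725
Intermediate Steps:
Z(Q, W) = 0
m(b, X) = 1 + b (m(b, X) = b + 1 = 1 + b)
(-329817 + (-37 - 189)*m(-1, Z(-4, 5)))*(415561 + 185364) = (-329817 + (-37 - 189)*(1 - 1))*(415561 + 185364) = (-329817 - 226*0)*600925 = (-329817 + 0)*600925 = -329817*600925 = -198195280725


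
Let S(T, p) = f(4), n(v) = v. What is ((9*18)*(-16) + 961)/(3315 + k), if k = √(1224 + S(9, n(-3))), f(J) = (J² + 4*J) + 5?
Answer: -415905/845228 + 1631*√1261/10987964 ≈ -0.48679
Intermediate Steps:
f(J) = 5 + J² + 4*J
S(T, p) = 37 (S(T, p) = 5 + 4² + 4*4 = 5 + 16 + 16 = 37)
k = √1261 (k = √(1224 + 37) = √1261 ≈ 35.511)
((9*18)*(-16) + 961)/(3315 + k) = ((9*18)*(-16) + 961)/(3315 + √1261) = (162*(-16) + 961)/(3315 + √1261) = (-2592 + 961)/(3315 + √1261) = -1631/(3315 + √1261)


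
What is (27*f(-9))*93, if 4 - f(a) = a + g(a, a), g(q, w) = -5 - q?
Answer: 22599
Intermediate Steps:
f(a) = 9 (f(a) = 4 - (a + (-5 - a)) = 4 - 1*(-5) = 4 + 5 = 9)
(27*f(-9))*93 = (27*9)*93 = 243*93 = 22599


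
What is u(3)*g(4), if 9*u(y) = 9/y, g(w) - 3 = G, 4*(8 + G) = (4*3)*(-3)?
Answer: -14/3 ≈ -4.6667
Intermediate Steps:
G = -17 (G = -8 + ((4*3)*(-3))/4 = -8 + (12*(-3))/4 = -8 + (¼)*(-36) = -8 - 9 = -17)
g(w) = -14 (g(w) = 3 - 17 = -14)
u(y) = 1/y (u(y) = (9/y)/9 = 1/y)
u(3)*g(4) = -14/3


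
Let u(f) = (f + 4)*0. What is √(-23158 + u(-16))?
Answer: I*√23158 ≈ 152.18*I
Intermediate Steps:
u(f) = 0 (u(f) = (4 + f)*0 = 0)
√(-23158 + u(-16)) = √(-23158 + 0) = √(-23158) = I*√23158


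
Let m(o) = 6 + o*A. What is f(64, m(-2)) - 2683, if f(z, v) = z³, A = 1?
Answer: 259461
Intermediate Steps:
m(o) = 6 + o (m(o) = 6 + o*1 = 6 + o)
f(64, m(-2)) - 2683 = 64³ - 2683 = 262144 - 2683 = 259461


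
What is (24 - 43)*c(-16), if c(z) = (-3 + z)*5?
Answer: 1805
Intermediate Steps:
c(z) = -15 + 5*z
(24 - 43)*c(-16) = (24 - 43)*(-15 + 5*(-16)) = -19*(-15 - 80) = -19*(-95) = 1805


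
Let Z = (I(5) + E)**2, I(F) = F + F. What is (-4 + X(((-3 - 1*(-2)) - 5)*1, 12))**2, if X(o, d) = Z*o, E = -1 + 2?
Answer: 532900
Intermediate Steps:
E = 1
I(F) = 2*F
Z = 121 (Z = (2*5 + 1)**2 = (10 + 1)**2 = 11**2 = 121)
X(o, d) = 121*o
(-4 + X(((-3 - 1*(-2)) - 5)*1, 12))**2 = (-4 + 121*(((-3 - 1*(-2)) - 5)*1))**2 = (-4 + 121*(((-3 + 2) - 5)*1))**2 = (-4 + 121*((-1 - 5)*1))**2 = (-4 + 121*(-6*1))**2 = (-4 + 121*(-6))**2 = (-4 - 726)**2 = (-730)**2 = 532900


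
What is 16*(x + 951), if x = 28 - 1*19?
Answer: 15360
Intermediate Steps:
x = 9 (x = 28 - 19 = 9)
16*(x + 951) = 16*(9 + 951) = 16*960 = 15360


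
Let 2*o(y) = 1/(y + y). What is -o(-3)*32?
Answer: 8/3 ≈ 2.6667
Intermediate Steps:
o(y) = 1/(4*y) (o(y) = 1/(2*(y + y)) = 1/(2*((2*y))) = (1/(2*y))/2 = 1/(4*y))
-o(-3)*32 = -1/(4*(-3))*32 = -(-1)/(4*3)*32 = -1*(-1/12)*32 = (1/12)*32 = 8/3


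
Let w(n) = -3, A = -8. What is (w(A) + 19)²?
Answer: 256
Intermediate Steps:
(w(A) + 19)² = (-3 + 19)² = 16² = 256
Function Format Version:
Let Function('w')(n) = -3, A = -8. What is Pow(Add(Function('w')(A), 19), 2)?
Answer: 256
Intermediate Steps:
Pow(Add(Function('w')(A), 19), 2) = Pow(Add(-3, 19), 2) = Pow(16, 2) = 256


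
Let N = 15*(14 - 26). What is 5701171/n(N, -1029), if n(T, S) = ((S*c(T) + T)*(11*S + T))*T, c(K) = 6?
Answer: -5701171/13151636280 ≈ -0.00043350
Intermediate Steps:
N = -180 (N = 15*(-12) = -180)
n(T, S) = T*(T + 6*S)*(T + 11*S) (n(T, S) = ((S*6 + T)*(11*S + T))*T = ((6*S + T)*(T + 11*S))*T = ((T + 6*S)*(T + 11*S))*T = T*(T + 6*S)*(T + 11*S))
5701171/n(N, -1029) = 5701171/((-180*((-180)**2 + 66*(-1029)**2 + 17*(-1029)*(-180)))) = 5701171/((-180*(32400 + 66*1058841 + 3148740))) = 5701171/((-180*(32400 + 69883506 + 3148740))) = 5701171/((-180*73064646)) = 5701171/(-13151636280) = 5701171*(-1/13151636280) = -5701171/13151636280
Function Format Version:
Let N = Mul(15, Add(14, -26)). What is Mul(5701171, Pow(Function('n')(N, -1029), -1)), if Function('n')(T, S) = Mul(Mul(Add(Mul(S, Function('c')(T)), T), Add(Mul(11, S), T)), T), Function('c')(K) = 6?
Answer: Rational(-5701171, 13151636280) ≈ -0.00043350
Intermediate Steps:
N = -180 (N = Mul(15, -12) = -180)
Function('n')(T, S) = Mul(T, Add(T, Mul(6, S)), Add(T, Mul(11, S))) (Function('n')(T, S) = Mul(Mul(Add(Mul(S, 6), T), Add(Mul(11, S), T)), T) = Mul(Mul(Add(Mul(6, S), T), Add(T, Mul(11, S))), T) = Mul(Mul(Add(T, Mul(6, S)), Add(T, Mul(11, S))), T) = Mul(T, Add(T, Mul(6, S)), Add(T, Mul(11, S))))
Mul(5701171, Pow(Function('n')(N, -1029), -1)) = Mul(5701171, Pow(Mul(-180, Add(Pow(-180, 2), Mul(66, Pow(-1029, 2)), Mul(17, -1029, -180))), -1)) = Mul(5701171, Pow(Mul(-180, Add(32400, Mul(66, 1058841), 3148740)), -1)) = Mul(5701171, Pow(Mul(-180, Add(32400, 69883506, 3148740)), -1)) = Mul(5701171, Pow(Mul(-180, 73064646), -1)) = Mul(5701171, Pow(-13151636280, -1)) = Mul(5701171, Rational(-1, 13151636280)) = Rational(-5701171, 13151636280)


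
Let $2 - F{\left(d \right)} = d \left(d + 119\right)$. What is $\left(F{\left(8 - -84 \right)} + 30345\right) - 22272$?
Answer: $-11337$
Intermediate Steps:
$F{\left(d \right)} = 2 - d \left(119 + d\right)$ ($F{\left(d \right)} = 2 - d \left(d + 119\right) = 2 - d \left(119 + d\right)$)
$\left(F{\left(8 - -84 \right)} + 30345\right) - 22272 = \left(\left(2 - \left(8 - -84\right)^{2} - 119 \left(8 - -84\right)\right) + 30345\right) - 22272 = \left(\left(2 - \left(8 + 84\right)^{2} - 119 \left(8 + 84\right)\right) + 30345\right) - 22272 = \left(\left(2 - 92^{2} - 10948\right) + 30345\right) - 22272 = \left(\left(2 - 8464 - 10948\right) + 30345\right) - 22272 = \left(-19410 + 30345\right) - 22272 = 10935 - 22272 = -11337$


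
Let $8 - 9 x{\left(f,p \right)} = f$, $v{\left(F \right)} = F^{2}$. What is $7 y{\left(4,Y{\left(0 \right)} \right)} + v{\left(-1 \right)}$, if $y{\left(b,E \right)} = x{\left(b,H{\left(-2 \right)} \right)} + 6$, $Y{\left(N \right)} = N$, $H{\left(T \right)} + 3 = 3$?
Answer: $\frac{415}{9} \approx 46.111$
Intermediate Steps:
$H{\left(T \right)} = 0$ ($H{\left(T \right)} = -3 + 3 = 0$)
$x{\left(f,p \right)} = \frac{8}{9} - \frac{f}{9}$
$y{\left(b,E \right)} = \frac{62}{9} - \frac{b}{9}$ ($y{\left(b,E \right)} = \left(\frac{8}{9} - \frac{b}{9}\right) + 6 = \frac{62}{9} - \frac{b}{9}$)
$7 y{\left(4,Y{\left(0 \right)} \right)} + v{\left(-1 \right)} = 7 \left(\frac{62}{9} - \frac{4}{9}\right) + \left(-1\right)^{2} = 7 \left(\frac{62}{9} - \frac{4}{9}\right) + 1 = 7 \cdot \frac{58}{9} + 1 = \frac{406}{9} + 1 = \frac{415}{9}$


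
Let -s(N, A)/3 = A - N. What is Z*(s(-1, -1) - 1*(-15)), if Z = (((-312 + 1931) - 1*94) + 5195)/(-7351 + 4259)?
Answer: -25200/773 ≈ -32.600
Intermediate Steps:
s(N, A) = -3*A + 3*N (s(N, A) = -3*(A - N) = -3*A + 3*N)
Z = -1680/773 (Z = ((1619 - 94) + 5195)/(-3092) = (1525 + 5195)*(-1/3092) = 6720*(-1/3092) = -1680/773 ≈ -2.1734)
Z*(s(-1, -1) - 1*(-15)) = -1680*((-3*(-1) + 3*(-1)) - 1*(-15))/773 = -1680*((3 - 3) + 15)/773 = -1680*(0 + 15)/773 = -1680/773*15 = -25200/773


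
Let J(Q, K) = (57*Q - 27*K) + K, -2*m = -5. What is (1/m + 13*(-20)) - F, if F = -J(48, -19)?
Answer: 14852/5 ≈ 2970.4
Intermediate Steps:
m = 5/2 (m = -1/2*(-5) = 5/2 ≈ 2.5000)
J(Q, K) = -26*K + 57*Q (J(Q, K) = (-27*K + 57*Q) + K = -26*K + 57*Q)
F = -3230 (F = -(-26*(-19) + 57*48) = -(494 + 2736) = -1*3230 = -3230)
(1/m + 13*(-20)) - F = (1/(5/2) + 13*(-20)) - 1*(-3230) = (2/5 - 260) + 3230 = -1298/5 + 3230 = 14852/5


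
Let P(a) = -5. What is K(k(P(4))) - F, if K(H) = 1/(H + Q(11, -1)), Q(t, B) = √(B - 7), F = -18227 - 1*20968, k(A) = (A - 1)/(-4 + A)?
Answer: 1489413/38 - 9*I*√2/38 ≈ 39195.0 - 0.33495*I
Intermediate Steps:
k(A) = (-1 + A)/(-4 + A)
F = -39195 (F = -18227 - 20968 = -39195)
Q(t, B) = √(-7 + B)
K(H) = 1/(H + 2*I*√2) (K(H) = 1/(H + √(-7 - 1)) = 1/(H + √(-8)) = 1/(H + 2*I*√2))
K(k(P(4))) - F = 1/((-1 - 5)/(-4 - 5) + 2*I*√2) - 1*(-39195) = 1/(-6/(-9) + 2*I*√2) + 39195 = 1/(-⅑*(-6) + 2*I*√2) + 39195 = 1/(⅔ + 2*I*√2) + 39195 = 39195 + 1/(⅔ + 2*I*√2)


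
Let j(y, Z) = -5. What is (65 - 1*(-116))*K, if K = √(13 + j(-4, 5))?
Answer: 362*√2 ≈ 511.95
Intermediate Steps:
K = 2*√2 (K = √(13 - 5) = √8 = 2*√2 ≈ 2.8284)
(65 - 1*(-116))*K = (65 - 1*(-116))*(2*√2) = (65 + 116)*(2*√2) = 181*(2*√2) = 362*√2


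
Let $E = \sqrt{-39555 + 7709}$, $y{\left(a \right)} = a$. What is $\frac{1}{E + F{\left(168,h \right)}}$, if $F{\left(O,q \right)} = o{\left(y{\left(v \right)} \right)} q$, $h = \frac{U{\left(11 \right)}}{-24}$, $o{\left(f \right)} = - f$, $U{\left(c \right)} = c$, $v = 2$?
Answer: $\frac{132}{4585945} - \frac{144 i \sqrt{31846}}{4585945} \approx 2.8784 \cdot 10^{-5} - 0.0056035 i$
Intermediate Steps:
$h = - \frac{11}{24}$ ($h = \frac{11}{-24} = 11 \left(- \frac{1}{24}\right) = - \frac{11}{24} \approx -0.45833$)
$E = i \sqrt{31846}$ ($E = \sqrt{-31846} = i \sqrt{31846} \approx 178.45 i$)
$F{\left(O,q \right)} = - 2 q$ ($F{\left(O,q \right)} = \left(-1\right) 2 q = - 2 q$)
$\frac{1}{E + F{\left(168,h \right)}} = \frac{1}{i \sqrt{31846} - - \frac{11}{12}} = \frac{1}{i \sqrt{31846} + \frac{11}{12}} = \frac{1}{\frac{11}{12} + i \sqrt{31846}}$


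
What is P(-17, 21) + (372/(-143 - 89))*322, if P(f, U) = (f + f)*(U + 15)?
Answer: -50469/29 ≈ -1740.3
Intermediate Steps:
P(f, U) = 2*f*(15 + U) (P(f, U) = (2*f)*(15 + U) = 2*f*(15 + U))
P(-17, 21) + (372/(-143 - 89))*322 = 2*(-17)*(15 + 21) + (372/(-143 - 89))*322 = 2*(-17)*36 + (372/(-232))*322 = -1224 + (372*(-1/232))*322 = -1224 - 93/58*322 = -1224 - 14973/29 = -50469/29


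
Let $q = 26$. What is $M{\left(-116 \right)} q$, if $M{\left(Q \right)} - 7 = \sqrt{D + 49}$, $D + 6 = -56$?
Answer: $182 + 26 i \sqrt{13} \approx 182.0 + 93.744 i$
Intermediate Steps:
$D = -62$ ($D = -6 - 56 = -62$)
$M{\left(Q \right)} = 7 + i \sqrt{13}$ ($M{\left(Q \right)} = 7 + \sqrt{-62 + 49} = 7 + \sqrt{-13} = 7 + i \sqrt{13}$)
$M{\left(-116 \right)} q = \left(7 + i \sqrt{13}\right) 26 = 182 + 26 i \sqrt{13}$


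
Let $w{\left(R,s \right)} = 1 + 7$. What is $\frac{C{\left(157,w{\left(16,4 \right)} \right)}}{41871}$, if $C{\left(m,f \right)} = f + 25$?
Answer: $\frac{11}{13957} \approx 0.00078813$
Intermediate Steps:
$w{\left(R,s \right)} = 8$
$C{\left(m,f \right)} = 25 + f$
$\frac{C{\left(157,w{\left(16,4 \right)} \right)}}{41871} = \frac{25 + 8}{41871} = 33 \cdot \frac{1}{41871} = \frac{11}{13957}$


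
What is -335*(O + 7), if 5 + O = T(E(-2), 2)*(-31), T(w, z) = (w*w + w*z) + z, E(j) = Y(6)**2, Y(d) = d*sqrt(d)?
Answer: 489028980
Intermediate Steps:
Y(d) = d**(3/2)
E(j) = 216 (E(j) = (6**(3/2))**2 = (6*sqrt(6))**2 = 216)
T(w, z) = z + w**2 + w*z (T(w, z) = (w**2 + w*z) + z = z + w**2 + w*z)
O = -1459795 (O = -5 + (2 + 216**2 + 216*2)*(-31) = -5 + (2 + 46656 + 432)*(-31) = -5 + 47090*(-31) = -5 - 1459790 = -1459795)
-335*(O + 7) = -335*(-1459795 + 7) = -335*(-1459788) = 489028980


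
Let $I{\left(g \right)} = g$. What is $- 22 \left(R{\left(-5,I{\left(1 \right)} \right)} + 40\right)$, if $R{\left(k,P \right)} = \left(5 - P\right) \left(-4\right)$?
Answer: $-528$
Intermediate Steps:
$R{\left(k,P \right)} = -20 + 4 P$
$- 22 \left(R{\left(-5,I{\left(1 \right)} \right)} + 40\right) = - 22 \left(\left(-20 + 4 \cdot 1\right) + 40\right) = - 22 \left(\left(-20 + 4\right) + 40\right) = - 22 \left(-16 + 40\right) = \left(-22\right) 24 = -528$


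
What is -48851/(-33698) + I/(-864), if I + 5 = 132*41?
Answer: -69998911/14557536 ≈ -4.8084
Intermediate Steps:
I = 5407 (I = -5 + 132*41 = -5 + 5412 = 5407)
-48851/(-33698) + I/(-864) = -48851/(-33698) + 5407/(-864) = -48851*(-1/33698) + 5407*(-1/864) = 48851/33698 - 5407/864 = -69998911/14557536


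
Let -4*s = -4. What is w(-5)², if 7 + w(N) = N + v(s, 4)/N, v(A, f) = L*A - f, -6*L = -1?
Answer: 113569/900 ≈ 126.19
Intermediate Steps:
L = ⅙ (L = -⅙*(-1) = ⅙ ≈ 0.16667)
s = 1 (s = -¼*(-4) = 1)
v(A, f) = -f + A/6 (v(A, f) = A/6 - f = -f + A/6)
w(N) = -7 + N - 23/(6*N) (w(N) = -7 + (N + (-1*4 + (⅙)*1)/N) = -7 + (N + (-4 + ⅙)/N) = -7 + (N - 23/(6*N)) = -7 + N - 23/(6*N))
w(-5)² = (-7 - 5 - 23/6/(-5))² = (-7 - 5 - 23/6*(-⅕))² = (-7 - 5 + 23/30)² = (-337/30)² = 113569/900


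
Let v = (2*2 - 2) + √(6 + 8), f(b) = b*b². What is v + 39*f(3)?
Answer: 1055 + √14 ≈ 1058.7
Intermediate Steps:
f(b) = b³
v = 2 + √14 (v = (4 - 2) + √14 = 2 + √14 ≈ 5.7417)
v + 39*f(3) = (2 + √14) + 39*3³ = (2 + √14) + 39*27 = (2 + √14) + 1053 = 1055 + √14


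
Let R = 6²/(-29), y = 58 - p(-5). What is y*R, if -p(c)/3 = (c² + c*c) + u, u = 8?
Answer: -288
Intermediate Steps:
p(c) = -24 - 6*c² (p(c) = -3*((c² + c*c) + 8) = -3*((c² + c²) + 8) = -3*(2*c² + 8) = -3*(8 + 2*c²) = -24 - 6*c²)
y = 232 (y = 58 - (-24 - 6*(-5)²) = 58 - (-24 - 6*25) = 58 - (-24 - 150) = 58 - 1*(-174) = 58 + 174 = 232)
R = -36/29 (R = 36*(-1/29) = -36/29 ≈ -1.2414)
y*R = 232*(-36/29) = -288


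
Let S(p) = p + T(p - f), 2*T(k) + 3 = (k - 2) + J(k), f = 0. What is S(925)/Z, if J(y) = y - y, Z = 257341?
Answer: 1385/257341 ≈ 0.0053820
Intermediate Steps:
J(y) = 0
T(k) = -5/2 + k/2 (T(k) = -3/2 + ((k - 2) + 0)/2 = -3/2 + ((-2 + k) + 0)/2 = -3/2 + (-2 + k)/2 = -3/2 + (-1 + k/2) = -5/2 + k/2)
S(p) = -5/2 + 3*p/2 (S(p) = p + (-5/2 + (p - 1*0)/2) = p + (-5/2 + (p + 0)/2) = p + (-5/2 + p/2) = -5/2 + 3*p/2)
S(925)/Z = (-5/2 + (3/2)*925)/257341 = (-5/2 + 2775/2)*(1/257341) = 1385*(1/257341) = 1385/257341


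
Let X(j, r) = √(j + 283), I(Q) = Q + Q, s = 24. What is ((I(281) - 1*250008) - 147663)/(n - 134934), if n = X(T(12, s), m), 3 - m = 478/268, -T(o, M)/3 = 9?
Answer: 397109/134918 ≈ 2.9433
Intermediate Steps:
T(o, M) = -27 (T(o, M) = -3*9 = -27)
m = 163/134 (m = 3 - 478/268 = 3 - 1*239/134 = 3 - 239/134 = 163/134 ≈ 1.2164)
I(Q) = 2*Q
X(j, r) = √(283 + j)
n = 16 (n = √(283 - 27) = √256 = 16)
((I(281) - 1*250008) - 147663)/(n - 134934) = ((2*281 - 1*250008) - 147663)/(16 - 134934) = ((562 - 250008) - 147663)/(-134918) = (-249446 - 147663)*(-1/134918) = -397109*(-1/134918) = 397109/134918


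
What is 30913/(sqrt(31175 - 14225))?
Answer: 30913*sqrt(678)/3390 ≈ 237.44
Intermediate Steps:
30913/(sqrt(31175 - 14225)) = 30913/(sqrt(16950)) = 30913/((5*sqrt(678))) = 30913*(sqrt(678)/3390) = 30913*sqrt(678)/3390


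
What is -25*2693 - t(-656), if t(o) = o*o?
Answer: -497661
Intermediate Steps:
t(o) = o²
-25*2693 - t(-656) = -25*2693 - 1*(-656)² = -67325 - 1*430336 = -67325 - 430336 = -497661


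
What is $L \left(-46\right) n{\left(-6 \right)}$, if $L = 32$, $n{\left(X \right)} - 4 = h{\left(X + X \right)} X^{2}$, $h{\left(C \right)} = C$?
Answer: $630016$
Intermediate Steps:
$n{\left(X \right)} = 4 + 2 X^{3}$ ($n{\left(X \right)} = 4 + \left(X + X\right) X^{2} = 4 + 2 X X^{2} = 4 + 2 X^{3}$)
$L \left(-46\right) n{\left(-6 \right)} = 32 \left(-46\right) \left(4 + 2 \left(-6\right)^{3}\right) = - 1472 \left(4 + 2 \left(-216\right)\right) = - 1472 \left(4 - 432\right) = \left(-1472\right) \left(-428\right) = 630016$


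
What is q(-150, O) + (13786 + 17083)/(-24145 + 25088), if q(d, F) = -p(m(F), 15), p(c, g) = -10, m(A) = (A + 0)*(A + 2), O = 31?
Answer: 40299/943 ≈ 42.735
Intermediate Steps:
m(A) = A*(2 + A)
q(d, F) = 10 (q(d, F) = -1*(-10) = 10)
q(-150, O) + (13786 + 17083)/(-24145 + 25088) = 10 + (13786 + 17083)/(-24145 + 25088) = 10 + 30869/943 = 40299/943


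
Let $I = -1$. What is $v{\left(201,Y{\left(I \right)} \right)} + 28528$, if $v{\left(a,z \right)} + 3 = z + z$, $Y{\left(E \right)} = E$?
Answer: $28523$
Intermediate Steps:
$v{\left(a,z \right)} = -3 + 2 z$ ($v{\left(a,z \right)} = -3 + \left(z + z\right) = -3 + 2 z$)
$v{\left(201,Y{\left(I \right)} \right)} + 28528 = \left(-3 + 2 \left(-1\right)\right) + 28528 = \left(-3 - 2\right) + 28528 = -5 + 28528 = 28523$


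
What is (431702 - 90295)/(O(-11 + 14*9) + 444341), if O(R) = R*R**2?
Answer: 31037/178656 ≈ 0.17372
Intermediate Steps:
O(R) = R**3
(431702 - 90295)/(O(-11 + 14*9) + 444341) = (431702 - 90295)/((-11 + 14*9)**3 + 444341) = 341407/((-11 + 126)**3 + 444341) = 341407/(115**3 + 444341) = 341407/(1520875 + 444341) = 341407/1965216 = 341407*(1/1965216) = 31037/178656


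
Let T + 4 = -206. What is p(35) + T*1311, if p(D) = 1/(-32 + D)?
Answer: -825929/3 ≈ -2.7531e+5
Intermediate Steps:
T = -210 (T = -4 - 206 = -210)
p(35) + T*1311 = 1/(-32 + 35) - 210*1311 = 1/3 - 275310 = -825929/3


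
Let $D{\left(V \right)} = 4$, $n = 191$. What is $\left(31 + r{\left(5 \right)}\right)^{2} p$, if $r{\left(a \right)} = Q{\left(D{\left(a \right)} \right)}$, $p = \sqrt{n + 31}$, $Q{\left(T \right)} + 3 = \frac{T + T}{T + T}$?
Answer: $841 \sqrt{222} \approx 12531.0$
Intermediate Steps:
$Q{\left(T \right)} = -2$ ($Q{\left(T \right)} = -3 + \frac{T + T}{T + T} = -3 + \frac{2 T}{2 T} = -3 + 2 T \frac{1}{2 T} = -3 + 1 = -2$)
$p = \sqrt{222}$ ($p = \sqrt{191 + 31} = \sqrt{222} \approx 14.9$)
$r{\left(a \right)} = -2$
$\left(31 + r{\left(5 \right)}\right)^{2} p = \left(31 - 2\right)^{2} \sqrt{222} = 29^{2} \sqrt{222} = 841 \sqrt{222}$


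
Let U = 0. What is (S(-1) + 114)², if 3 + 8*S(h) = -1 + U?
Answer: 51529/4 ≈ 12882.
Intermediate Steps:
S(h) = -½ (S(h) = -3/8 + (-1 + 0)/8 = -3/8 + (⅛)*(-1) = -3/8 - ⅛ = -½)
(S(-1) + 114)² = (-½ + 114)² = (227/2)² = 51529/4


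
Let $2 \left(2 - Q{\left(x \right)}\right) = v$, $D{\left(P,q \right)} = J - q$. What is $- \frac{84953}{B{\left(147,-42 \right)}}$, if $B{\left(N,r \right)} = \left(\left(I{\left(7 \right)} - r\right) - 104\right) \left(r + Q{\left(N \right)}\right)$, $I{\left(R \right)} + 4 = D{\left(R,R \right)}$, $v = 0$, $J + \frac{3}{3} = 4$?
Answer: $- \frac{84953}{2800} \approx -30.34$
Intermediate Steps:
$J = 3$ ($J = -1 + 4 = 3$)
$D{\left(P,q \right)} = 3 - q$
$Q{\left(x \right)} = 2$ ($Q{\left(x \right)} = 2 - 0 = 2 + 0 = 2$)
$I{\left(R \right)} = -1 - R$ ($I{\left(R \right)} = -4 - \left(-3 + R\right) = -1 - R$)
$B{\left(N,r \right)} = \left(-112 - r\right) \left(2 + r\right)$ ($B{\left(N,r \right)} = \left(\left(\left(-1 - 7\right) - r\right) - 104\right) \left(r + 2\right) = \left(\left(\left(-1 - 7\right) - r\right) - 104\right) \left(2 + r\right) = \left(\left(-8 - r\right) - 104\right) \left(2 + r\right) = \left(-112 - r\right) \left(2 + r\right)$)
$- \frac{84953}{B{\left(147,-42 \right)}} = - \frac{84953}{-224 - \left(-42\right)^{2} - -4788} = - \frac{84953}{-224 - 1764 + 4788} = - \frac{84953}{2800}$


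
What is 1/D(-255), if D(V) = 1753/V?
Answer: -255/1753 ≈ -0.14546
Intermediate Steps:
1/D(-255) = 1/(1753/(-255)) = 1/(1753*(-1/255)) = 1/(-1753/255) = -255/1753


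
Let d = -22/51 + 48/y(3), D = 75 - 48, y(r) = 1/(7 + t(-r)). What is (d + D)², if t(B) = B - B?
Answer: 341917081/2601 ≈ 1.3146e+5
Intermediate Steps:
t(B) = 0
y(r) = ⅐ (y(r) = 1/(7 + 0) = 1/7 = ⅐)
D = 27
d = 17114/51 (d = -22/51 + 48/(⅐) = -22*1/51 + 48*7 = -22/51 + 336 = 17114/51 ≈ 335.57)
(d + D)² = (17114/51 + 27)² = (18491/51)² = 341917081/2601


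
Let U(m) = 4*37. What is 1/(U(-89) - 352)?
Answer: -1/204 ≈ -0.0049020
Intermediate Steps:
U(m) = 148
1/(U(-89) - 352) = 1/(148 - 352) = 1/(-204) = -1/204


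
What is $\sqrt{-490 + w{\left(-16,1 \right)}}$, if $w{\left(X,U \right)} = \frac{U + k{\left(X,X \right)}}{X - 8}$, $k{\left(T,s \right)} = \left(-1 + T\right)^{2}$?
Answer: $\frac{5 i \sqrt{723}}{6} \approx 22.407 i$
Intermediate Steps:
$w{\left(X,U \right)} = \frac{U + \left(-1 + X\right)^{2}}{-8 + X}$ ($w{\left(X,U \right)} = \frac{U + \left(-1 + X\right)^{2}}{X - 8} = \frac{U + \left(-1 + X\right)^{2}}{-8 + X}$)
$\sqrt{-490 + w{\left(-16,1 \right)}} = \sqrt{-490 + \frac{1 + \left(-1 - 16\right)^{2}}{-8 - 16}} = \sqrt{-490 + \frac{1 + \left(-17\right)^{2}}{-24}} = \sqrt{-490 - \frac{1 + 289}{24}} = \sqrt{-490 - \frac{145}{12}} = \sqrt{- \frac{6025}{12}} = \frac{5 i \sqrt{723}}{6}$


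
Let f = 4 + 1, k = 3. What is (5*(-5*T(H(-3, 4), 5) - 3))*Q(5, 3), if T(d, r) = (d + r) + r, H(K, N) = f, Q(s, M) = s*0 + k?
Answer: -1170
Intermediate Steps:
f = 5
Q(s, M) = 3 (Q(s, M) = s*0 + 3 = 0 + 3 = 3)
H(K, N) = 5
T(d, r) = d + 2*r
(5*(-5*T(H(-3, 4), 5) - 3))*Q(5, 3) = (5*(-5*(5 + 2*5) - 3))*3 = (5*(-5*(5 + 10) - 3))*3 = (5*(-5*15 - 3))*3 = (5*(-75 - 3))*3 = (5*(-78))*3 = -390*3 = -1170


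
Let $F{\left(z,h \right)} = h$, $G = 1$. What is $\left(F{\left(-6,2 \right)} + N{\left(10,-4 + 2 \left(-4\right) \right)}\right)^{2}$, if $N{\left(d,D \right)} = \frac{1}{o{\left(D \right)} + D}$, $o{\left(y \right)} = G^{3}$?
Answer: $\frac{441}{121} \approx 3.6446$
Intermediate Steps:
$o{\left(y \right)} = 1$ ($o{\left(y \right)} = 1^{3} = 1$)
$N{\left(d,D \right)} = \frac{1}{1 + D}$
$\left(F{\left(-6,2 \right)} + N{\left(10,-4 + 2 \left(-4\right) \right)}\right)^{2} = \left(2 + \frac{1}{1 + \left(-4 + 2 \left(-4\right)\right)}\right)^{2} = \left(2 + \frac{1}{1 - 12}\right)^{2} = \left(2 + \frac{1}{-11}\right)^{2} = \left(2 - \frac{1}{11}\right)^{2} = \left(\frac{21}{11}\right)^{2} = \frac{441}{121}$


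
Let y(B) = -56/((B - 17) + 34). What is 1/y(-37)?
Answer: 5/14 ≈ 0.35714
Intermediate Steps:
y(B) = -56/(17 + B) (y(B) = -56/((-17 + B) + 34) = -56/(17 + B))
1/y(-37) = 1/(-56/(17 - 37)) = 1/(-56/(-20)) = 1/(-56*(-1/20)) = 1/(14/5) = 5/14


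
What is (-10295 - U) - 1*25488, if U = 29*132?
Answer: -39611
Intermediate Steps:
U = 3828
(-10295 - U) - 1*25488 = (-10295 - 1*3828) - 1*25488 = (-10295 - 3828) - 25488 = -14123 - 25488 = -39611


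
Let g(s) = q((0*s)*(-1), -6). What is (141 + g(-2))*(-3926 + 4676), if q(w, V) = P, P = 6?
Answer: 110250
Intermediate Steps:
q(w, V) = 6
g(s) = 6
(141 + g(-2))*(-3926 + 4676) = (141 + 6)*(-3926 + 4676) = 147*750 = 110250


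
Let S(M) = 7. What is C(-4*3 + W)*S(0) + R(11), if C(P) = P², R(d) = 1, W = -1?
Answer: 1184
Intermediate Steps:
C(-4*3 + W)*S(0) + R(11) = (-4*3 - 1)²*7 + 1 = (-12 - 1)²*7 + 1 = (-13)²*7 + 1 = 169*7 + 1 = 1183 + 1 = 1184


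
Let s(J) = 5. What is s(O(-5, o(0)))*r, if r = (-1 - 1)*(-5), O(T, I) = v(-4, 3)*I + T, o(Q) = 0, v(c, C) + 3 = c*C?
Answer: 50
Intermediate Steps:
v(c, C) = -3 + C*c (v(c, C) = -3 + c*C = -3 + C*c)
O(T, I) = T - 15*I (O(T, I) = (-3 + 3*(-4))*I + T = (-3 - 12)*I + T = -15*I + T = T - 15*I)
r = 10 (r = -2*(-5) = 10)
s(O(-5, o(0)))*r = 5*10 = 50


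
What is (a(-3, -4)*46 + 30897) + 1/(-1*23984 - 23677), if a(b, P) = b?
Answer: 1466004698/47661 ≈ 30759.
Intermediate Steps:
(a(-3, -4)*46 + 30897) + 1/(-1*23984 - 23677) = (-3*46 + 30897) + 1/(-1*23984 - 23677) = (-138 + 30897) + 1/(-23984 - 23677) = 30759 + 1/(-47661) = 30759 - 1/47661 = 1466004698/47661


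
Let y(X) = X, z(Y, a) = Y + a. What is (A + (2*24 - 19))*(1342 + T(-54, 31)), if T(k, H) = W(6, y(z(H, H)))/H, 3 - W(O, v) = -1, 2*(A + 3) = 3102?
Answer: 65612662/31 ≈ 2.1165e+6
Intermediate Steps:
A = 1548 (A = -3 + (½)*3102 = -3 + 1551 = 1548)
W(O, v) = 4 (W(O, v) = 3 - 1*(-1) = 3 + 1 = 4)
T(k, H) = 4/H
(A + (2*24 - 19))*(1342 + T(-54, 31)) = (1548 + (2*24 - 19))*(1342 + 4/31) = (1548 + (48 - 19))*(1342 + 4*(1/31)) = (1548 + 29)*(1342 + 4/31) = 1577*(41606/31) = 65612662/31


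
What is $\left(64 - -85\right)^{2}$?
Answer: $22201$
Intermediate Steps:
$\left(64 - -85\right)^{2} = \left(64 + 85\right)^{2} = 149^{2} = 22201$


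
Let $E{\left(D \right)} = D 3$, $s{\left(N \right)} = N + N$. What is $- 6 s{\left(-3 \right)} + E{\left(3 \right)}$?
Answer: $45$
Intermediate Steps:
$s{\left(N \right)} = 2 N$
$E{\left(D \right)} = 3 D$
$- 6 s{\left(-3 \right)} + E{\left(3 \right)} = - 6 \cdot 2 \left(-3\right) + 3 \cdot 3 = \left(-6\right) \left(-6\right) + 9 = 36 + 9 = 45$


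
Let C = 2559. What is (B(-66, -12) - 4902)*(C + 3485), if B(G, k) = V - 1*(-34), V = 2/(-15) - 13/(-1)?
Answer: -440166388/15 ≈ -2.9344e+7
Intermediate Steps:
V = 193/15 (V = 2*(-1/15) - 13*(-1) = -2/15 + 13 = 193/15 ≈ 12.867)
B(G, k) = 703/15 (B(G, k) = 193/15 - 1*(-34) = 193/15 + 34 = 703/15)
(B(-66, -12) - 4902)*(C + 3485) = (703/15 - 4902)*(2559 + 3485) = -72827/15*6044 = -440166388/15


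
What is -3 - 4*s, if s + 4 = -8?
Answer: 45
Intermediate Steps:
s = -12 (s = -4 - 8 = -12)
-3 - 4*s = -3 - 4*(-12) = -3 + 48 = 45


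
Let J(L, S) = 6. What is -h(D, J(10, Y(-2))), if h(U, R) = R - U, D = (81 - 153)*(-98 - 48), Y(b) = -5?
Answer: 10506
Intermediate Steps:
D = 10512 (D = -72*(-146) = 10512)
-h(D, J(10, Y(-2))) = -(6 - 1*10512) = -(6 - 10512) = -1*(-10506) = 10506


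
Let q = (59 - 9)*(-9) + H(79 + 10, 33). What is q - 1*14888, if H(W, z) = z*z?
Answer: -14249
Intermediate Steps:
H(W, z) = z²
q = 639 (q = (59 - 9)*(-9) + 33² = 50*(-9) + 1089 = -450 + 1089 = 639)
q - 1*14888 = 639 - 1*14888 = 639 - 14888 = -14249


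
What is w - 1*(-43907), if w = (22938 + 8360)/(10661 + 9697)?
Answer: 446945002/10179 ≈ 43909.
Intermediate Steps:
w = 15649/10179 (w = 31298/20358 = 31298*(1/20358) = 15649/10179 ≈ 1.5374)
w - 1*(-43907) = 15649/10179 - 1*(-43907) = 15649/10179 + 43907 = 446945002/10179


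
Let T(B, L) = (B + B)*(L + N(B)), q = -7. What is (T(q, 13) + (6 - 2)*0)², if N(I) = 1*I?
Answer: 7056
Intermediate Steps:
N(I) = I
T(B, L) = 2*B*(B + L) (T(B, L) = (B + B)*(L + B) = (2*B)*(B + L) = 2*B*(B + L))
(T(q, 13) + (6 - 2)*0)² = (2*(-7)*(-7 + 13) + (6 - 2)*0)² = (2*(-7)*6 + 4*0)² = (-84 + 0)² = (-84)² = 7056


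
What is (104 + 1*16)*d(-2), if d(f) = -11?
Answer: -1320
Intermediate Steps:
(104 + 1*16)*d(-2) = (104 + 1*16)*(-11) = (104 + 16)*(-11) = 120*(-11) = -1320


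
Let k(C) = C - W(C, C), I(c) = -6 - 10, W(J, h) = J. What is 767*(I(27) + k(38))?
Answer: -12272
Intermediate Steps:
I(c) = -16
k(C) = 0 (k(C) = C - C = 0)
767*(I(27) + k(38)) = 767*(-16 + 0) = 767*(-16) = -12272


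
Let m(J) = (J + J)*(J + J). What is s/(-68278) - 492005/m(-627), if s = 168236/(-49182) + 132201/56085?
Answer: -135464498606622653/432984821509811340 ≈ -0.31286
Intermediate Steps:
m(J) = 4*J**2 (m(J) = (2*J)*(2*J) = 4*J**2)
s = -488934413/459728745 (s = 168236*(-1/49182) + 132201*(1/56085) = -84118/24591 + 44067/18695 = -488934413/459728745 ≈ -1.0635)
s/(-68278) - 492005/m(-627) = -488934413/459728745/(-68278) - 492005/(4*(-627)**2) = -488934413/459728745*(-1/68278) - 492005/(4*393129) = 488934413/31389359251110 - 492005/1572516 = 488934413/31389359251110 - 492005*1/1572516 = 488934413/31389359251110 - 25895/82764 = -135464498606622653/432984821509811340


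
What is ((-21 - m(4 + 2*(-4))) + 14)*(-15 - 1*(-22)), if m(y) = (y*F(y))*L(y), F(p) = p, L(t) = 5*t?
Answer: 2191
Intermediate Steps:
m(y) = 5*y³ (m(y) = (y*y)*(5*y) = y²*(5*y) = 5*y³)
((-21 - m(4 + 2*(-4))) + 14)*(-15 - 1*(-22)) = ((-21 - 5*(4 + 2*(-4))³) + 14)*(-15 - 1*(-22)) = ((-21 - 5*(4 - 8)³) + 14)*(-15 + 22) = ((-21 - 5*(-4)³) + 14)*7 = ((-21 - 5*(-64)) + 14)*7 = ((-21 - 1*(-320)) + 14)*7 = ((-21 + 320) + 14)*7 = (299 + 14)*7 = 313*7 = 2191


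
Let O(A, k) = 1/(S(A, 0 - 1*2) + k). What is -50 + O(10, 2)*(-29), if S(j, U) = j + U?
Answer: -529/10 ≈ -52.900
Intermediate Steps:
S(j, U) = U + j
O(A, k) = 1/(-2 + A + k) (O(A, k) = 1/(((0 - 1*2) + A) + k) = 1/(((0 - 2) + A) + k) = 1/((-2 + A) + k) = 1/(-2 + A + k))
-50 + O(10, 2)*(-29) = -50 - 29/(-2 + 10 + 2) = -50 - 29/10 = -529/10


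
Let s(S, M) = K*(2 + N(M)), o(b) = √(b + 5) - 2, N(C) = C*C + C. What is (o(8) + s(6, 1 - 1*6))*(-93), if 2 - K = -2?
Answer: -7998 - 93*√13 ≈ -8333.3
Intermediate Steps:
K = 4 (K = 2 - 1*(-2) = 2 + 2 = 4)
N(C) = C + C² (N(C) = C² + C = C + C²)
o(b) = -2 + √(5 + b) (o(b) = √(5 + b) - 2 = -2 + √(5 + b))
s(S, M) = 8 + 4*M*(1 + M) (s(S, M) = 4*(2 + M*(1 + M)) = 8 + 4*M*(1 + M))
(o(8) + s(6, 1 - 1*6))*(-93) = ((-2 + √(5 + 8)) + (8 + 4*(1 - 1*6)*(1 + (1 - 1*6))))*(-93) = ((-2 + √13) + (8 + 4*(1 - 6)*(1 + (1 - 6))))*(-93) = ((-2 + √13) + (8 + 4*(-5)*(1 - 5)))*(-93) = ((-2 + √13) + (8 + 4*(-5)*(-4)))*(-93) = ((-2 + √13) + (8 + 80))*(-93) = ((-2 + √13) + 88)*(-93) = (86 + √13)*(-93) = -7998 - 93*√13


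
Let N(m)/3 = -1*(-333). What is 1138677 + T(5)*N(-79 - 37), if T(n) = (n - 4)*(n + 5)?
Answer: 1148667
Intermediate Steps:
N(m) = 999 (N(m) = 3*(-1*(-333)) = 3*333 = 999)
T(n) = (-4 + n)*(5 + n)
1138677 + T(5)*N(-79 - 37) = 1138677 + (-20 + 5 + 5²)*999 = 1138677 + (-20 + 5 + 25)*999 = 1138677 + 10*999 = 1138677 + 9990 = 1148667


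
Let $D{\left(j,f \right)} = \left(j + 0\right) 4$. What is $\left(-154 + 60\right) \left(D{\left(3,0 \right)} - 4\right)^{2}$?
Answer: $-6016$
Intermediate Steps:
$D{\left(j,f \right)} = 4 j$ ($D{\left(j,f \right)} = j 4 = 4 j$)
$\left(-154 + 60\right) \left(D{\left(3,0 \right)} - 4\right)^{2} = \left(-154 + 60\right) \left(4 \cdot 3 - 4\right)^{2} = - 94 \left(12 - 4\right)^{2} = - 94 \cdot 8^{2} = \left(-94\right) 64 = -6016$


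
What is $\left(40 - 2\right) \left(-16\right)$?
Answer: $-608$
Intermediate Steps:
$\left(40 - 2\right) \left(-16\right) = 38 \left(-16\right) = -608$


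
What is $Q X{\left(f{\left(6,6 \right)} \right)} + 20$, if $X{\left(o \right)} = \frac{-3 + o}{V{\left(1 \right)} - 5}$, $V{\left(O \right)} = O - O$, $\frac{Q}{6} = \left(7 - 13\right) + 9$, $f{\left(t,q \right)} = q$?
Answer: $\frac{46}{5} \approx 9.2$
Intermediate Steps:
$Q = 18$ ($Q = 6 \left(\left(7 - 13\right) + 9\right) = 6 \left(-6 + 9\right) = 6 \cdot 3 = 18$)
$V{\left(O \right)} = 0$
$X{\left(o \right)} = \frac{3}{5} - \frac{o}{5}$ ($X{\left(o \right)} = \frac{-3 + o}{0 - 5} = \frac{-3 + o}{-5} = \left(-3 + o\right) \left(- \frac{1}{5}\right) = \frac{3}{5} - \frac{o}{5}$)
$Q X{\left(f{\left(6,6 \right)} \right)} + 20 = 18 \left(\frac{3}{5} - \frac{6}{5}\right) + 20 = 18 \left(- \frac{3}{5}\right) + 20 = - \frac{54}{5} + 20 = \frac{46}{5}$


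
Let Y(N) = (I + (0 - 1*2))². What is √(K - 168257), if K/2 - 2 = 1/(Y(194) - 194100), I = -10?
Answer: I*√1582374454727430/96978 ≈ 410.19*I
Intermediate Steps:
Y(N) = 144 (Y(N) = (-10 + (0 - 1*2))² = (-10 + (0 - 2))² = (-10 - 2)² = (-12)² = 144)
K = 387911/96978 (K = 4 + 2/(144 - 194100) = 4 + 2/(-193956) = 4 + 2*(-1/193956) = 4 - 1/96978 = 387911/96978 ≈ 4.0000)
√(K - 168257) = √(387911/96978 - 168257) = √(-16316839435/96978) = I*√1582374454727430/96978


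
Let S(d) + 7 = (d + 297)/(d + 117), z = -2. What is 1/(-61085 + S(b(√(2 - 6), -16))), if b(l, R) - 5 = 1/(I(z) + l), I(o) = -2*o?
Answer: -18244814867/1114567110535177 - 360*I/1114567110535177 ≈ -1.6369e-5 - 3.23e-13*I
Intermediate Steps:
b(l, R) = 5 + 1/(4 + l) (b(l, R) = 5 + 1/(-2*(-2) + l) = 5 + 1/(4 + l))
S(d) = -7 + (297 + d)/(117 + d) (S(d) = -7 + (d + 297)/(d + 117) = -7 + (297 + d)/(117 + d))
1/(-61085 + S(b(√(2 - 6), -16))) = 1/(-61085 + 6*(-87 - (21 + 5*√(2 - 6))/(4 + √(2 - 6)))/(117 + (21 + 5*√(2 - 6))/(4 + √(2 - 6)))) = 1/(-61085 + 6*(-87 - (21 + 5*√(-4))/(4 + √(-4)))/(117 + (21 + 5*√(-4))/(4 + √(-4)))) = 1/(-61085 + 6*(-87 - (21 + 5*(2*I))/(4 + 2*I))/(117 + (21 + 5*(2*I))/(4 + 2*I))) = 1/(-61085 + 6*(-87 - (4 - 2*I)/20*(21 + 10*I))/(117 + ((4 - 2*I)/20)*(21 + 10*I))) = 1/(-61085 + 6*(-87 - (4 - 2*I)*(21 + 10*I)/20)/(117 + (4 - 2*I)*(21 + 10*I)/20))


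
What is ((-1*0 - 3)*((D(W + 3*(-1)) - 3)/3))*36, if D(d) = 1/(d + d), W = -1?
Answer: 225/2 ≈ 112.50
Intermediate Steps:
D(d) = 1/(2*d)
((-1*0 - 3)*((D(W + 3*(-1)) - 3)/3))*36 = ((-1*0 - 3)*((1/(2*(-1 + 3*(-1))) - 3)/3))*36 = ((0 - 3)*((1/(2*(-1 - 3)) - 3)*(⅓)))*36 = -3*((½)/(-4) - 3)/3*36 = -3*((½)*(-¼) - 3)/3*36 = -3*(-⅛ - 3)/3*36 = -(-75)/(8*3)*36 = -3*(-25/24)*36 = (25/8)*36 = 225/2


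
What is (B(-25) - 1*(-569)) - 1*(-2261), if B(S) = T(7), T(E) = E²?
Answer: 2879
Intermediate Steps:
B(S) = 49 (B(S) = 7² = 49)
(B(-25) - 1*(-569)) - 1*(-2261) = (49 - 1*(-569)) - 1*(-2261) = (49 + 569) + 2261 = 618 + 2261 = 2879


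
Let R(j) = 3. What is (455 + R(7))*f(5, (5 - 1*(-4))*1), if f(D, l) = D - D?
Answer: 0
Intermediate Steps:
f(D, l) = 0
(455 + R(7))*f(5, (5 - 1*(-4))*1) = (455 + 3)*0 = 458*0 = 0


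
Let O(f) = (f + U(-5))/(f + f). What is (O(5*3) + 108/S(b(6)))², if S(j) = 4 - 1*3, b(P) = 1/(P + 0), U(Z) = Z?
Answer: 105625/9 ≈ 11736.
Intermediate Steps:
b(P) = 1/P
O(f) = (-5 + f)/(2*f) (O(f) = (f - 5)/(f + f) = (-5 + f)/((2*f)) = (-5 + f)*(1/(2*f)) = (-5 + f)/(2*f))
S(j) = 1 (S(j) = 4 - 3 = 1)
(O(5*3) + 108/S(b(6)))² = ((-5 + 5*3)/(2*((5*3))) + 108/1)² = ((½)*(-5 + 15)/15 + 108*1)² = ((½)*(1/15)*10 + 108)² = (⅓ + 108)² = (325/3)² = 105625/9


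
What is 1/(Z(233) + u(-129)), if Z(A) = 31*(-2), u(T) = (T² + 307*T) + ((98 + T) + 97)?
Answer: -1/22958 ≈ -4.3558e-5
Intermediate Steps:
u(T) = 195 + T² + 308*T (u(T) = (T² + 307*T) + (195 + T) = 195 + T² + 308*T)
Z(A) = -62
1/(Z(233) + u(-129)) = 1/(-62 + (195 + (-129)² + 308*(-129))) = 1/(-62 + (195 + 16641 - 39732)) = 1/(-62 - 22896) = 1/(-22958) = -1/22958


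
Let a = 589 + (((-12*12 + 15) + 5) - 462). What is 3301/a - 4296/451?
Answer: 1475863/1353 ≈ 1090.8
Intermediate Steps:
a = 3 (a = 589 + (((-144 + 15) + 5) - 462) = 589 + ((-129 + 5) - 462) = 589 + (-124 - 462) = 589 - 586 = 3)
3301/a - 4296/451 = 3301/3 - 4296/451 = 1475863/1353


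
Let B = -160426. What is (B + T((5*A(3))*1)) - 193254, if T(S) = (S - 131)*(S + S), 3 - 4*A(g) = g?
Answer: -353680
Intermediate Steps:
A(g) = ¾ - g/4
T(S) = 2*S*(-131 + S) (T(S) = (-131 + S)*(2*S) = 2*S*(-131 + S))
(B + T((5*A(3))*1)) - 193254 = (-160426 + 2*((5*(¾ - ¼*3))*1)*(-131 + (5*(¾ - ¼*3))*1)) - 193254 = (-160426 + 2*((5*(¾ - ¾))*1)*(-131 + (5*(¾ - ¾))*1)) - 193254 = (-160426 + 2*((5*0)*1)*(-131 + (5*0)*1)) - 193254 = (-160426 + 2*(0*1)*(-131 + 0*1)) - 193254 = (-160426 + 2*0*(-131 + 0)) - 193254 = (-160426 + 2*0*(-131)) - 193254 = (-160426 + 0) - 193254 = -160426 - 193254 = -353680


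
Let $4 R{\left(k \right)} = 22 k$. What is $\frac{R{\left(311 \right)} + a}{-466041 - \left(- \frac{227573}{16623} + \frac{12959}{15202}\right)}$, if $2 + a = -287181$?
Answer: $\frac{72139713204735}{117766642905397} \approx 0.61257$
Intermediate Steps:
$a = -287183$ ($a = -2 - 287181 = -287183$)
$R{\left(k \right)} = \frac{11 k}{2}$ ($R{\left(k \right)} = \frac{22 k}{4} = \frac{11 k}{2}$)
$\frac{R{\left(311 \right)} + a}{-466041 - \left(- \frac{227573}{16623} + \frac{12959}{15202}\right)} = \frac{\frac{11}{2} \cdot 311 - 287183}{-466041 - \left(- \frac{227573}{16623} + \frac{12959}{15202}\right)} = \frac{\frac{3421}{2} - 287183}{-466041 - - \frac{3244147289}{252702846}} = - \frac{570945}{2 \left(-466041 + \left(\frac{227573}{16623} - \frac{12959}{15202}\right)\right)} = - \frac{570945}{2 \left(-466041 + \frac{3244147289}{252702846}\right)} = - \frac{570945}{2 \left(- \frac{117766642905397}{252702846}\right)} = \left(- \frac{570945}{2}\right) \left(- \frac{252702846}{117766642905397}\right) = \frac{72139713204735}{117766642905397}$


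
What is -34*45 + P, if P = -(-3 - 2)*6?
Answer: -1500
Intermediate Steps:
P = 30 (P = -1*(-5)*6 = 5*6 = 30)
-34*45 + P = -34*45 + 30 = -1530 + 30 = -1500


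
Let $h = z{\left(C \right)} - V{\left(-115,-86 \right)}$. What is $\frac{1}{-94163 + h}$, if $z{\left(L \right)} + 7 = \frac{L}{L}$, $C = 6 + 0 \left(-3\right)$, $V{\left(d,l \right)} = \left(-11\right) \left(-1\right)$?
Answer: $- \frac{1}{94180} \approx -1.0618 \cdot 10^{-5}$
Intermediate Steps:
$V{\left(d,l \right)} = 11$
$C = 6$ ($C = 6 + 0 = 6$)
$z{\left(L \right)} = -6$ ($z{\left(L \right)} = -7 + \frac{L}{L} = -7 + 1 = -6$)
$h = -17$ ($h = -6 - 11 = -17$)
$\frac{1}{-94163 + h} = \frac{1}{-94163 - 17} = \frac{1}{-94180} = - \frac{1}{94180}$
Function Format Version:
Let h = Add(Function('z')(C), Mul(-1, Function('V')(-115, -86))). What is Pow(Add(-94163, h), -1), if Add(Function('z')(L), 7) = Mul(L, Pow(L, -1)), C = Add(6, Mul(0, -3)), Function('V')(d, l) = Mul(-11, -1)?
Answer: Rational(-1, 94180) ≈ -1.0618e-5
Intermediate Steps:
Function('V')(d, l) = 11
C = 6 (C = Add(6, 0) = 6)
Function('z')(L) = -6 (Function('z')(L) = Add(-7, Mul(L, Pow(L, -1))) = Add(-7, 1) = -6)
h = -17 (h = Add(-6, Mul(-1, 11)) = Add(-6, -11) = -17)
Pow(Add(-94163, h), -1) = Pow(Add(-94163, -17), -1) = Pow(-94180, -1) = Rational(-1, 94180)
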